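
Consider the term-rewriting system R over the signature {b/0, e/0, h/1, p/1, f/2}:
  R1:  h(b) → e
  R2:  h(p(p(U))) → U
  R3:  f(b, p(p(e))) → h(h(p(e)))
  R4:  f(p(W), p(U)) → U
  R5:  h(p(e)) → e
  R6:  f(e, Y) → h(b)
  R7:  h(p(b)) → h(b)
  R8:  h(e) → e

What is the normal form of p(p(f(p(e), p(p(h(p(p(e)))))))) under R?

p(p(p(e)))

1. p(p(f(p(e), p(p(h(p(p(e))))))))  →  p(p(p(h(p(p(e))))))   [R4 at 1.1]
2. p(p(p(h(p(p(e))))))  →  p(p(p(e)))   [R2 at 1.1.1]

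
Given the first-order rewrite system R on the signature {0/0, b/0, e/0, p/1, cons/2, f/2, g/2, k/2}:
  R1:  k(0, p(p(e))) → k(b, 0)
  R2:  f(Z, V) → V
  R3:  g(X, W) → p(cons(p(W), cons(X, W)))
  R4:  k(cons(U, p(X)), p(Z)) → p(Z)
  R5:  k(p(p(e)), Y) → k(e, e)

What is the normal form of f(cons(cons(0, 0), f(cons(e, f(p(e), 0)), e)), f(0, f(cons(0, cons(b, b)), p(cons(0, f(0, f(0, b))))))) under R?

1. f(cons(cons(0, 0), f(cons(e, f(p(e), 0)), e)), f(0, f(cons(0, cons(b, b)), p(cons(0, f(0, f(0, b)))))))  →  f(0, f(cons(0, cons(b, b)), p(cons(0, f(0, f(0, b))))))   [R2 at ε]
2. f(0, f(cons(0, cons(b, b)), p(cons(0, f(0, f(0, b))))))  →  f(cons(0, cons(b, b)), p(cons(0, f(0, f(0, b)))))   [R2 at ε]
3. f(cons(0, cons(b, b)), p(cons(0, f(0, f(0, b)))))  →  p(cons(0, f(0, f(0, b))))   [R2 at ε]
4. p(cons(0, f(0, f(0, b))))  →  p(cons(0, f(0, b)))   [R2 at 1.2]
5. p(cons(0, f(0, b)))  →  p(cons(0, b))   [R2 at 1.2]

p(cons(0, b))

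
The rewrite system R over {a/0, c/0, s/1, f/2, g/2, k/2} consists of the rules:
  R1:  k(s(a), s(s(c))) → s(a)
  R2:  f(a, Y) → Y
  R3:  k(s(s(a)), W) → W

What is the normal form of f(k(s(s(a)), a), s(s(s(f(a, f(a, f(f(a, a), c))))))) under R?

1. f(k(s(s(a)), a), s(s(s(f(a, f(a, f(f(a, a), c)))))))  →  f(a, s(s(s(f(a, f(a, f(f(a, a), c)))))))   [R3 at 1]
2. f(a, s(s(s(f(a, f(a, f(f(a, a), c)))))))  →  s(s(s(f(a, f(a, f(f(a, a), c))))))   [R2 at ε]
3. s(s(s(f(a, f(a, f(f(a, a), c))))))  →  s(s(s(f(a, f(f(a, a), c)))))   [R2 at 1.1.1]
4. s(s(s(f(a, f(f(a, a), c)))))  →  s(s(s(f(f(a, a), c))))   [R2 at 1.1.1]
5. s(s(s(f(f(a, a), c))))  →  s(s(s(f(a, c))))   [R2 at 1.1.1.1]
6. s(s(s(f(a, c))))  →  s(s(s(c)))   [R2 at 1.1.1]

s(s(s(c)))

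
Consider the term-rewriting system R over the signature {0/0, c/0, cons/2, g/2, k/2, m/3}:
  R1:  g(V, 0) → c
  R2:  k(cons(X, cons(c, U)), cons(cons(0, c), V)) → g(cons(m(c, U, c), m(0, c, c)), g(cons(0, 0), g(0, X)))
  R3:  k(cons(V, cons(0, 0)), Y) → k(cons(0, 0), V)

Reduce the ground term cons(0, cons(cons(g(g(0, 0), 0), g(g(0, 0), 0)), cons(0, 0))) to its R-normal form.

cons(0, cons(cons(c, c), cons(0, 0)))

1. cons(0, cons(cons(g(g(0, 0), 0), g(g(0, 0), 0)), cons(0, 0)))  →  cons(0, cons(cons(c, g(g(0, 0), 0)), cons(0, 0)))   [R1 at 2.1.1]
2. cons(0, cons(cons(c, g(g(0, 0), 0)), cons(0, 0)))  →  cons(0, cons(cons(c, c), cons(0, 0)))   [R1 at 2.1.2]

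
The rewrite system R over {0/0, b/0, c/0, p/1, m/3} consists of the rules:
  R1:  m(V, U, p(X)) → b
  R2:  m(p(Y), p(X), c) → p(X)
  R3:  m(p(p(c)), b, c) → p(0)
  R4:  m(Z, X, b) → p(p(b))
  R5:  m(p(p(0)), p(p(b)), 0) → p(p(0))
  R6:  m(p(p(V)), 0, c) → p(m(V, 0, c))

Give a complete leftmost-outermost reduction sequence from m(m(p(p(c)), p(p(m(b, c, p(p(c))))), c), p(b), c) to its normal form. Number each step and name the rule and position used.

1. m(m(p(p(c)), p(p(m(b, c, p(p(c))))), c), p(b), c)  →  m(p(p(m(b, c, p(p(c))))), p(b), c)   [R2 at 1]
2. m(p(p(m(b, c, p(p(c))))), p(b), c)  →  p(b)   [R2 at ε]

p(b)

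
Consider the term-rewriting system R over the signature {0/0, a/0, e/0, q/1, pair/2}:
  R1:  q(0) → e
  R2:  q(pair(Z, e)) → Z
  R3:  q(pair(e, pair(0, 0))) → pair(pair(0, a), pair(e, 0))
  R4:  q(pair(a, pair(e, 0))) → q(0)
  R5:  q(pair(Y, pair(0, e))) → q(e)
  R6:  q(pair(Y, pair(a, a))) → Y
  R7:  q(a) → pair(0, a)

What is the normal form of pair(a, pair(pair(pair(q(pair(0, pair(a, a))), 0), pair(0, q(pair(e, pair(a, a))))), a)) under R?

1. pair(a, pair(pair(pair(q(pair(0, pair(a, a))), 0), pair(0, q(pair(e, pair(a, a))))), a))  →  pair(a, pair(pair(pair(0, 0), pair(0, q(pair(e, pair(a, a))))), a))   [R6 at 2.1.1.1]
2. pair(a, pair(pair(pair(0, 0), pair(0, q(pair(e, pair(a, a))))), a))  →  pair(a, pair(pair(pair(0, 0), pair(0, e)), a))   [R6 at 2.1.2.2]

pair(a, pair(pair(pair(0, 0), pair(0, e)), a))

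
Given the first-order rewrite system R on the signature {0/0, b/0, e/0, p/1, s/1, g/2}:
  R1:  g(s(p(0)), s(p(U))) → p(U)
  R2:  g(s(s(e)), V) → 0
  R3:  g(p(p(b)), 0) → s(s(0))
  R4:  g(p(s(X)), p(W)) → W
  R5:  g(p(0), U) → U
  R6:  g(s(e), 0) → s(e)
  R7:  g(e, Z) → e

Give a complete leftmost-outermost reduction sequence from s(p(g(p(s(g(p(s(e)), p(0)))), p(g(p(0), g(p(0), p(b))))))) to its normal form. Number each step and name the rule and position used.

1. s(p(g(p(s(g(p(s(e)), p(0)))), p(g(p(0), g(p(0), p(b)))))))  →  s(p(g(p(0), g(p(0), p(b)))))   [R4 at 1.1]
2. s(p(g(p(0), g(p(0), p(b)))))  →  s(p(g(p(0), p(b))))   [R5 at 1.1]
3. s(p(g(p(0), p(b))))  →  s(p(p(b)))   [R5 at 1.1]

s(p(p(b)))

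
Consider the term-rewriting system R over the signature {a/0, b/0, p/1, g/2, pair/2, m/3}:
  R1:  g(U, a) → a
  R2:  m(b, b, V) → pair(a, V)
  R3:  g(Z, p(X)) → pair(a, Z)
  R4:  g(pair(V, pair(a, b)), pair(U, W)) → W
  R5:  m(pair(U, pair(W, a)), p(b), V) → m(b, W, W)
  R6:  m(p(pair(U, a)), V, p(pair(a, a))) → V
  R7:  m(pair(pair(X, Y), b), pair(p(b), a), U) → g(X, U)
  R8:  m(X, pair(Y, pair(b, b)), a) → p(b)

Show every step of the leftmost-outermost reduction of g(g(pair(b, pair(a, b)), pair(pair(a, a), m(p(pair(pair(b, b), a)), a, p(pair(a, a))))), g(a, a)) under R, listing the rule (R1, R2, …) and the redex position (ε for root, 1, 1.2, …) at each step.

1. g(g(pair(b, pair(a, b)), pair(pair(a, a), m(p(pair(pair(b, b), a)), a, p(pair(a, a))))), g(a, a))  →  g(m(p(pair(pair(b, b), a)), a, p(pair(a, a))), g(a, a))   [R4 at 1]
2. g(m(p(pair(pair(b, b), a)), a, p(pair(a, a))), g(a, a))  →  g(a, g(a, a))   [R6 at 1]
3. g(a, g(a, a))  →  g(a, a)   [R1 at 2]
4. g(a, a)  →  a   [R1 at ε]

a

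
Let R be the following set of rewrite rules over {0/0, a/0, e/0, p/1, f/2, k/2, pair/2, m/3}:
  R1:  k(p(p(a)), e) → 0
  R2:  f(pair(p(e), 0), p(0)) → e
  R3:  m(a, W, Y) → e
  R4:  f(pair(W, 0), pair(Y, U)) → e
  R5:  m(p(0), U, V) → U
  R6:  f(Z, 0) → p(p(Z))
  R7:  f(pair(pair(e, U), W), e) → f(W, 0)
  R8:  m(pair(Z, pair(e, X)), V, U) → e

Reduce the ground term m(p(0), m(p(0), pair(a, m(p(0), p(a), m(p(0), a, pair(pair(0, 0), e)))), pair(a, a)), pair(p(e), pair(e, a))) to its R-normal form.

pair(a, p(a))

1. m(p(0), m(p(0), pair(a, m(p(0), p(a), m(p(0), a, pair(pair(0, 0), e)))), pair(a, a)), pair(p(e), pair(e, a)))  →  m(p(0), pair(a, m(p(0), p(a), m(p(0), a, pair(pair(0, 0), e)))), pair(a, a))   [R5 at ε]
2. m(p(0), pair(a, m(p(0), p(a), m(p(0), a, pair(pair(0, 0), e)))), pair(a, a))  →  pair(a, m(p(0), p(a), m(p(0), a, pair(pair(0, 0), e))))   [R5 at ε]
3. pair(a, m(p(0), p(a), m(p(0), a, pair(pair(0, 0), e))))  →  pair(a, p(a))   [R5 at 2]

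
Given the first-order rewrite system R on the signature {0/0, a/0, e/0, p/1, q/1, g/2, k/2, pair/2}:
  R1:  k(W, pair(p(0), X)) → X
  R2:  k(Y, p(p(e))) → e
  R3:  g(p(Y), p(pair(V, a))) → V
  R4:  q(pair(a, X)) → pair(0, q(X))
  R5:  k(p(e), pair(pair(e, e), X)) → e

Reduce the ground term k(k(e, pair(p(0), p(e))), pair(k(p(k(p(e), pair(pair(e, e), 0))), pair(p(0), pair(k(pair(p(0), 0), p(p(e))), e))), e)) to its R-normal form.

1. k(k(e, pair(p(0), p(e))), pair(k(p(k(p(e), pair(pair(e, e), 0))), pair(p(0), pair(k(pair(p(0), 0), p(p(e))), e))), e))  →  k(p(e), pair(k(p(k(p(e), pair(pair(e, e), 0))), pair(p(0), pair(k(pair(p(0), 0), p(p(e))), e))), e))   [R1 at 1]
2. k(p(e), pair(k(p(k(p(e), pair(pair(e, e), 0))), pair(p(0), pair(k(pair(p(0), 0), p(p(e))), e))), e))  →  k(p(e), pair(pair(k(pair(p(0), 0), p(p(e))), e), e))   [R1 at 2.1]
3. k(p(e), pair(pair(k(pair(p(0), 0), p(p(e))), e), e))  →  k(p(e), pair(pair(e, e), e))   [R2 at 2.1.1]
4. k(p(e), pair(pair(e, e), e))  →  e   [R5 at ε]

e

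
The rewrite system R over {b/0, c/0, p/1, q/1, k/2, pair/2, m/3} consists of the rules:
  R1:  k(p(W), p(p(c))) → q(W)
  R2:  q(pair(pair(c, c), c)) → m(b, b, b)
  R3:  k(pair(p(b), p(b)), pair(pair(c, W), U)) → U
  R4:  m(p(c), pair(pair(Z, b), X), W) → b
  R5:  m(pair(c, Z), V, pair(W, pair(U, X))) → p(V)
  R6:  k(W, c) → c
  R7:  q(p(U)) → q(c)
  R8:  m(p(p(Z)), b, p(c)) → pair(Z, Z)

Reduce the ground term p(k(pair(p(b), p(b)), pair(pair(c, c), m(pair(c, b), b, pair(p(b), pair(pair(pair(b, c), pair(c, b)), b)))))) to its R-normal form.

1. p(k(pair(p(b), p(b)), pair(pair(c, c), m(pair(c, b), b, pair(p(b), pair(pair(pair(b, c), pair(c, b)), b))))))  →  p(m(pair(c, b), b, pair(p(b), pair(pair(pair(b, c), pair(c, b)), b))))   [R3 at 1]
2. p(m(pair(c, b), b, pair(p(b), pair(pair(pair(b, c), pair(c, b)), b))))  →  p(p(b))   [R5 at 1]

p(p(b))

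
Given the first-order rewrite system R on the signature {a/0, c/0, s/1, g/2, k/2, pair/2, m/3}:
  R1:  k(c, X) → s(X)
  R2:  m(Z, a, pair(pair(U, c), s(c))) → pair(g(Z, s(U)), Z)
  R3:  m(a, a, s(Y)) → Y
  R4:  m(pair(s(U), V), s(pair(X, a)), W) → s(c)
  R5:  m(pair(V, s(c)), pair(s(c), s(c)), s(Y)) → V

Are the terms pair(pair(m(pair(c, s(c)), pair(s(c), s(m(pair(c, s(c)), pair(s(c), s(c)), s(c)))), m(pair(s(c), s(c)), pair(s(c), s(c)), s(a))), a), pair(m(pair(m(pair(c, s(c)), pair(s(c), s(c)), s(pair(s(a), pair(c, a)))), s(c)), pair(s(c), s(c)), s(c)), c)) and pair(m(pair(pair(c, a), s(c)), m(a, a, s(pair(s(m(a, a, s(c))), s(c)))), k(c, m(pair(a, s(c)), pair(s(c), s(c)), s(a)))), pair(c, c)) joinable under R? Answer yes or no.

yes — NF(t₁) = pair(pair(c, a), pair(c, c)), NF(t₂) = pair(pair(c, a), pair(c, c))

Reduce t₁ = pair(pair(m(pair(c, s(c)), pair(s(c), s(m(pair(c, s(c)), pair(s(c), s(c)), s(c)))), m(pair(s(c), s(c)), pair(s(c), s(c)), s(a))), a), pair(m(pair(m(pair(c, s(c)), pair(s(c), s(c)), s(pair(s(a), pair(c, a)))), s(c)), pair(s(c), s(c)), s(c)), c)):
1. pair(pair(m(pair(c, s(c)), pair(s(c), s(m(pair(c, s(c)), pair(s(c), s(c)), s(c)))), m(pair(s(c), s(c)), pair(s(c), s(c)), s(a))), a), pair(m(pair(m(pair(c, s(c)), pair(s(c), s(c)), s(pair(s(a), pair(c, a)))), s(c)), pair(s(c), s(c)), s(c)), c))  →  pair(pair(m(pair(c, s(c)), pair(s(c), s(c)), m(pair(s(c), s(c)), pair(s(c), s(c)), s(a))), a), pair(m(pair(m(pair(c, s(c)), pair(s(c), s(c)), s(pair(s(a), pair(c, a)))), s(c)), pair(s(c), s(c)), s(c)), c))   [R5 at 1.1.2.2.1]
2. pair(pair(m(pair(c, s(c)), pair(s(c), s(c)), m(pair(s(c), s(c)), pair(s(c), s(c)), s(a))), a), pair(m(pair(m(pair(c, s(c)), pair(s(c), s(c)), s(pair(s(a), pair(c, a)))), s(c)), pair(s(c), s(c)), s(c)), c))  →  pair(pair(m(pair(c, s(c)), pair(s(c), s(c)), s(c)), a), pair(m(pair(m(pair(c, s(c)), pair(s(c), s(c)), s(pair(s(a), pair(c, a)))), s(c)), pair(s(c), s(c)), s(c)), c))   [R5 at 1.1.3]
3. pair(pair(m(pair(c, s(c)), pair(s(c), s(c)), s(c)), a), pair(m(pair(m(pair(c, s(c)), pair(s(c), s(c)), s(pair(s(a), pair(c, a)))), s(c)), pair(s(c), s(c)), s(c)), c))  →  pair(pair(c, a), pair(m(pair(m(pair(c, s(c)), pair(s(c), s(c)), s(pair(s(a), pair(c, a)))), s(c)), pair(s(c), s(c)), s(c)), c))   [R5 at 1.1]
4. pair(pair(c, a), pair(m(pair(m(pair(c, s(c)), pair(s(c), s(c)), s(pair(s(a), pair(c, a)))), s(c)), pair(s(c), s(c)), s(c)), c))  →  pair(pair(c, a), pair(m(pair(c, s(c)), pair(s(c), s(c)), s(pair(s(a), pair(c, a)))), c))   [R5 at 2.1]
5. pair(pair(c, a), pair(m(pair(c, s(c)), pair(s(c), s(c)), s(pair(s(a), pair(c, a)))), c))  →  pair(pair(c, a), pair(c, c))   [R5 at 2.1]

Reduce t₂ = pair(m(pair(pair(c, a), s(c)), m(a, a, s(pair(s(m(a, a, s(c))), s(c)))), k(c, m(pair(a, s(c)), pair(s(c), s(c)), s(a)))), pair(c, c)):
1. pair(m(pair(pair(c, a), s(c)), m(a, a, s(pair(s(m(a, a, s(c))), s(c)))), k(c, m(pair(a, s(c)), pair(s(c), s(c)), s(a)))), pair(c, c))  →  pair(m(pair(pair(c, a), s(c)), pair(s(m(a, a, s(c))), s(c)), k(c, m(pair(a, s(c)), pair(s(c), s(c)), s(a)))), pair(c, c))   [R3 at 1.2]
2. pair(m(pair(pair(c, a), s(c)), pair(s(m(a, a, s(c))), s(c)), k(c, m(pair(a, s(c)), pair(s(c), s(c)), s(a)))), pair(c, c))  →  pair(m(pair(pair(c, a), s(c)), pair(s(c), s(c)), k(c, m(pair(a, s(c)), pair(s(c), s(c)), s(a)))), pair(c, c))   [R3 at 1.2.1.1]
3. pair(m(pair(pair(c, a), s(c)), pair(s(c), s(c)), k(c, m(pair(a, s(c)), pair(s(c), s(c)), s(a)))), pair(c, c))  →  pair(m(pair(pair(c, a), s(c)), pair(s(c), s(c)), s(m(pair(a, s(c)), pair(s(c), s(c)), s(a)))), pair(c, c))   [R1 at 1.3]
4. pair(m(pair(pair(c, a), s(c)), pair(s(c), s(c)), s(m(pair(a, s(c)), pair(s(c), s(c)), s(a)))), pair(c, c))  →  pair(pair(c, a), pair(c, c))   [R5 at 1]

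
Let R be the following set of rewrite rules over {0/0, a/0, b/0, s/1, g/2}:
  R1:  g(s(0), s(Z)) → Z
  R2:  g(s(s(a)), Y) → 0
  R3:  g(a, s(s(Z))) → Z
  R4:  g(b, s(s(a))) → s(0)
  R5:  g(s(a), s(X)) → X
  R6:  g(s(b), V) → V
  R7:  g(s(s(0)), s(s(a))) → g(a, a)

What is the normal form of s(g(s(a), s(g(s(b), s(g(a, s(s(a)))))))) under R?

s(s(a))

1. s(g(s(a), s(g(s(b), s(g(a, s(s(a))))))))  →  s(g(s(b), s(g(a, s(s(a))))))   [R5 at 1]
2. s(g(s(b), s(g(a, s(s(a))))))  →  s(s(g(a, s(s(a)))))   [R6 at 1]
3. s(s(g(a, s(s(a)))))  →  s(s(a))   [R3 at 1.1]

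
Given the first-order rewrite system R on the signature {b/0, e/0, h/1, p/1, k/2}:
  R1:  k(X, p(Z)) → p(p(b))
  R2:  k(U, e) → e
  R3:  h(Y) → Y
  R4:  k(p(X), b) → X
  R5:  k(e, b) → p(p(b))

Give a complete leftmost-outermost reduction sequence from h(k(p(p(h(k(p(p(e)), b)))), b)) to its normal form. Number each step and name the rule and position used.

p(p(e))

1. h(k(p(p(h(k(p(p(e)), b)))), b))  →  k(p(p(h(k(p(p(e)), b)))), b)   [R3 at ε]
2. k(p(p(h(k(p(p(e)), b)))), b)  →  p(h(k(p(p(e)), b)))   [R4 at ε]
3. p(h(k(p(p(e)), b)))  →  p(k(p(p(e)), b))   [R3 at 1]
4. p(k(p(p(e)), b))  →  p(p(e))   [R4 at 1]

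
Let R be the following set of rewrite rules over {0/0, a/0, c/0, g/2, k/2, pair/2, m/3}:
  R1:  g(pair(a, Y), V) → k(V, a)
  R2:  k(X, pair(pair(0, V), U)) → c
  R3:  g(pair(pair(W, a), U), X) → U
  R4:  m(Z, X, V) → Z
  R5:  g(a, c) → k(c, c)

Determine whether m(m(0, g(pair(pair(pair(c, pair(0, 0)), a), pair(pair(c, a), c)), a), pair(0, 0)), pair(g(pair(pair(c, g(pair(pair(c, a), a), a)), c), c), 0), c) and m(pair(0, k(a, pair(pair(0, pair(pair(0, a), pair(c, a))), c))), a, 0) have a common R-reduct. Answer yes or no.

no — NF(t₁) = 0, NF(t₂) = pair(0, c)

Reduce t₁ = m(m(0, g(pair(pair(pair(c, pair(0, 0)), a), pair(pair(c, a), c)), a), pair(0, 0)), pair(g(pair(pair(c, g(pair(pair(c, a), a), a)), c), c), 0), c):
1. m(m(0, g(pair(pair(pair(c, pair(0, 0)), a), pair(pair(c, a), c)), a), pair(0, 0)), pair(g(pair(pair(c, g(pair(pair(c, a), a), a)), c), c), 0), c)  →  m(0, g(pair(pair(pair(c, pair(0, 0)), a), pair(pair(c, a), c)), a), pair(0, 0))   [R4 at ε]
2. m(0, g(pair(pair(pair(c, pair(0, 0)), a), pair(pair(c, a), c)), a), pair(0, 0))  →  0   [R4 at ε]

Reduce t₂ = m(pair(0, k(a, pair(pair(0, pair(pair(0, a), pair(c, a))), c))), a, 0):
1. m(pair(0, k(a, pair(pair(0, pair(pair(0, a), pair(c, a))), c))), a, 0)  →  pair(0, k(a, pair(pair(0, pair(pair(0, a), pair(c, a))), c)))   [R4 at ε]
2. pair(0, k(a, pair(pair(0, pair(pair(0, a), pair(c, a))), c)))  →  pair(0, c)   [R2 at 2]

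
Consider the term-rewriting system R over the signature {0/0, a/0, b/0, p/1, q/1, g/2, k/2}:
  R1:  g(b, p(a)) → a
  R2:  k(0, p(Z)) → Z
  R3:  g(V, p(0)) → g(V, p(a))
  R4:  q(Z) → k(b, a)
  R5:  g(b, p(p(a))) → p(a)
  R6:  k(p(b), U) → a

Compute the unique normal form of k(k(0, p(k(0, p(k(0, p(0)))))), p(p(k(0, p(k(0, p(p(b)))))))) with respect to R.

1. k(k(0, p(k(0, p(k(0, p(0)))))), p(p(k(0, p(k(0, p(p(b))))))))  →  k(k(0, p(k(0, p(0)))), p(p(k(0, p(k(0, p(p(b))))))))   [R2 at 1]
2. k(k(0, p(k(0, p(0)))), p(p(k(0, p(k(0, p(p(b))))))))  →  k(k(0, p(0)), p(p(k(0, p(k(0, p(p(b))))))))   [R2 at 1]
3. k(k(0, p(0)), p(p(k(0, p(k(0, p(p(b))))))))  →  k(0, p(p(k(0, p(k(0, p(p(b))))))))   [R2 at 1]
4. k(0, p(p(k(0, p(k(0, p(p(b))))))))  →  p(k(0, p(k(0, p(p(b))))))   [R2 at ε]
5. p(k(0, p(k(0, p(p(b))))))  →  p(k(0, p(p(b))))   [R2 at 1]
6. p(k(0, p(p(b))))  →  p(p(b))   [R2 at 1]

p(p(b))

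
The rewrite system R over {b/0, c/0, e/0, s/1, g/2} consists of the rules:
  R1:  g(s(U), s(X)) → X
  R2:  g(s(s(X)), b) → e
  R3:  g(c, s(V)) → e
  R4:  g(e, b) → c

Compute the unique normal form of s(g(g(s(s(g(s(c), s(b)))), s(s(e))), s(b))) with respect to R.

s(b)

1. s(g(g(s(s(g(s(c), s(b)))), s(s(e))), s(b)))  →  s(g(s(e), s(b)))   [R1 at 1.1]
2. s(g(s(e), s(b)))  →  s(b)   [R1 at 1]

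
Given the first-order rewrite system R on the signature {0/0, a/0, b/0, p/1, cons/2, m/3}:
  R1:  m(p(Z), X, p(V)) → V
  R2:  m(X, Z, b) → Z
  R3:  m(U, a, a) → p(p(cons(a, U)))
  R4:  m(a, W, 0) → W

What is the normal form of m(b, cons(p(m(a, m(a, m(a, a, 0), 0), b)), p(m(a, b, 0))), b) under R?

1. m(b, cons(p(m(a, m(a, m(a, a, 0), 0), b)), p(m(a, b, 0))), b)  →  cons(p(m(a, m(a, m(a, a, 0), 0), b)), p(m(a, b, 0)))   [R2 at ε]
2. cons(p(m(a, m(a, m(a, a, 0), 0), b)), p(m(a, b, 0)))  →  cons(p(m(a, m(a, a, 0), 0)), p(m(a, b, 0)))   [R2 at 1.1]
3. cons(p(m(a, m(a, a, 0), 0)), p(m(a, b, 0)))  →  cons(p(m(a, a, 0)), p(m(a, b, 0)))   [R4 at 1.1]
4. cons(p(m(a, a, 0)), p(m(a, b, 0)))  →  cons(p(a), p(m(a, b, 0)))   [R4 at 1.1]
5. cons(p(a), p(m(a, b, 0)))  →  cons(p(a), p(b))   [R4 at 2.1]

cons(p(a), p(b))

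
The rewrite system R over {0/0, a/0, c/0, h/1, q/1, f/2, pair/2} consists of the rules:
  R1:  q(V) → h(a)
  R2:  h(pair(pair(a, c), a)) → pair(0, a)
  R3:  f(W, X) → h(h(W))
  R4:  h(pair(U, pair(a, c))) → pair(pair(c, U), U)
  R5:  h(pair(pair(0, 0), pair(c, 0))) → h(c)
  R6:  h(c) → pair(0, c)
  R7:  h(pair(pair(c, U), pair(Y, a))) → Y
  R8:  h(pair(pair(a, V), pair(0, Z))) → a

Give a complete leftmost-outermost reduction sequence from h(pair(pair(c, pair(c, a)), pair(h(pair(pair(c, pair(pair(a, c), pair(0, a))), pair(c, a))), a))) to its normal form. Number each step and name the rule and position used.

c

1. h(pair(pair(c, pair(c, a)), pair(h(pair(pair(c, pair(pair(a, c), pair(0, a))), pair(c, a))), a)))  →  h(pair(pair(c, pair(pair(a, c), pair(0, a))), pair(c, a)))   [R7 at ε]
2. h(pair(pair(c, pair(pair(a, c), pair(0, a))), pair(c, a)))  →  c   [R7 at ε]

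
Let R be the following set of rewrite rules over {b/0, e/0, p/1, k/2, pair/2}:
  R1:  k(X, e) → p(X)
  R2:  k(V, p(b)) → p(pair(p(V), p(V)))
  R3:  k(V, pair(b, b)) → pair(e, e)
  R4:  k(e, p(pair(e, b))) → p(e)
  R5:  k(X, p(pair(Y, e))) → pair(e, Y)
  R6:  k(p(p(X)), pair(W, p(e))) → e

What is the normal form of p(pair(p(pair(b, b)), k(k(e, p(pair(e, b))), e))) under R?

1. p(pair(p(pair(b, b)), k(k(e, p(pair(e, b))), e)))  →  p(pair(p(pair(b, b)), p(k(e, p(pair(e, b))))))   [R1 at 1.2]
2. p(pair(p(pair(b, b)), p(k(e, p(pair(e, b))))))  →  p(pair(p(pair(b, b)), p(p(e))))   [R4 at 1.2.1]

p(pair(p(pair(b, b)), p(p(e))))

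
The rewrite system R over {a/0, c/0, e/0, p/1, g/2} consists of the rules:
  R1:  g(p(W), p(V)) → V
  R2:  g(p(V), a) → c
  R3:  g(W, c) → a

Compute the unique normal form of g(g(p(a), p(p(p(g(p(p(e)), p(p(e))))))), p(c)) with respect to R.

c

1. g(g(p(a), p(p(p(g(p(p(e)), p(p(e))))))), p(c))  →  g(p(p(g(p(p(e)), p(p(e))))), p(c))   [R1 at 1]
2. g(p(p(g(p(p(e)), p(p(e))))), p(c))  →  c   [R1 at ε]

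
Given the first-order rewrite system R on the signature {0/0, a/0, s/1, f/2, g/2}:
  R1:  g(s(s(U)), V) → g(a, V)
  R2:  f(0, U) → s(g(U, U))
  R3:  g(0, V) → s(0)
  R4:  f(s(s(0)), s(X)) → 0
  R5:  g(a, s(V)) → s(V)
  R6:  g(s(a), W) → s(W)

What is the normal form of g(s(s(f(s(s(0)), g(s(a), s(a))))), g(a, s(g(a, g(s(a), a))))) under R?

1. g(s(s(f(s(s(0)), g(s(a), s(a))))), g(a, s(g(a, g(s(a), a)))))  →  g(a, g(a, s(g(a, g(s(a), a)))))   [R1 at ε]
2. g(a, g(a, s(g(a, g(s(a), a)))))  →  g(a, s(g(a, g(s(a), a))))   [R5 at 2]
3. g(a, s(g(a, g(s(a), a))))  →  s(g(a, g(s(a), a)))   [R5 at ε]
4. s(g(a, g(s(a), a)))  →  s(g(a, s(a)))   [R6 at 1.2]
5. s(g(a, s(a)))  →  s(s(a))   [R5 at 1]

s(s(a))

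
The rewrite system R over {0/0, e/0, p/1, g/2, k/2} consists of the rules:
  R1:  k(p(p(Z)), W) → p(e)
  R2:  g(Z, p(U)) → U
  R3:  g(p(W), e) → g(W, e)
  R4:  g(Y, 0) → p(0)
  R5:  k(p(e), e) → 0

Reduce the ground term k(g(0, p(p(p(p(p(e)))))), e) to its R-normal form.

1. k(g(0, p(p(p(p(p(e)))))), e)  →  k(p(p(p(p(e)))), e)   [R2 at 1]
2. k(p(p(p(p(e)))), e)  →  p(e)   [R1 at ε]

p(e)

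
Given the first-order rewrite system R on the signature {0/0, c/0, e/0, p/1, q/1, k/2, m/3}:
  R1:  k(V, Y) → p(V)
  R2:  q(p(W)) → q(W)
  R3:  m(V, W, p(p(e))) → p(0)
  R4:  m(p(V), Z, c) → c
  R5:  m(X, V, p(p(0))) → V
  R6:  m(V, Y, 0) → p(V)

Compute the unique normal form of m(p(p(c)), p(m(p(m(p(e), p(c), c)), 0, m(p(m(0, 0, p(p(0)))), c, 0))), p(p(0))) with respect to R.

1. m(p(p(c)), p(m(p(m(p(e), p(c), c)), 0, m(p(m(0, 0, p(p(0)))), c, 0))), p(p(0)))  →  p(m(p(m(p(e), p(c), c)), 0, m(p(m(0, 0, p(p(0)))), c, 0)))   [R5 at ε]
2. p(m(p(m(p(e), p(c), c)), 0, m(p(m(0, 0, p(p(0)))), c, 0)))  →  p(m(p(c), 0, m(p(m(0, 0, p(p(0)))), c, 0)))   [R4 at 1.1.1]
3. p(m(p(c), 0, m(p(m(0, 0, p(p(0)))), c, 0)))  →  p(m(p(c), 0, p(p(m(0, 0, p(p(0)))))))   [R6 at 1.3]
4. p(m(p(c), 0, p(p(m(0, 0, p(p(0)))))))  →  p(m(p(c), 0, p(p(0))))   [R5 at 1.3.1.1]
5. p(m(p(c), 0, p(p(0))))  →  p(0)   [R5 at 1]

p(0)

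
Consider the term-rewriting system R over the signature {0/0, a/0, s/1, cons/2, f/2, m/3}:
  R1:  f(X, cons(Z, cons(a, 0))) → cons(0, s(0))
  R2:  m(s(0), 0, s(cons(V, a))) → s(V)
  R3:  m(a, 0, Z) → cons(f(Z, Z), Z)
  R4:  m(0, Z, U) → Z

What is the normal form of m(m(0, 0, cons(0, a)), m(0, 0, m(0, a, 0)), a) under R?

1. m(m(0, 0, cons(0, a)), m(0, 0, m(0, a, 0)), a)  →  m(0, m(0, 0, m(0, a, 0)), a)   [R4 at 1]
2. m(0, m(0, 0, m(0, a, 0)), a)  →  m(0, 0, m(0, a, 0))   [R4 at ε]
3. m(0, 0, m(0, a, 0))  →  0   [R4 at ε]

0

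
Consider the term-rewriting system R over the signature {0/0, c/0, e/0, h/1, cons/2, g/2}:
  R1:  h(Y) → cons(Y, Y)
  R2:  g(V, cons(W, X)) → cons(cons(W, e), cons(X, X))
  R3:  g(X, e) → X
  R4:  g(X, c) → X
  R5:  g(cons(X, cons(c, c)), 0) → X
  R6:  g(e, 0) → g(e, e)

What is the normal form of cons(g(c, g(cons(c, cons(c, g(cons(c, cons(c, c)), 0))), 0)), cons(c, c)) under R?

1. cons(g(c, g(cons(c, cons(c, g(cons(c, cons(c, c)), 0))), 0)), cons(c, c))  →  cons(g(c, g(cons(c, cons(c, c)), 0)), cons(c, c))   [R5 at 1.2.1.2.2]
2. cons(g(c, g(cons(c, cons(c, c)), 0)), cons(c, c))  →  cons(g(c, c), cons(c, c))   [R5 at 1.2]
3. cons(g(c, c), cons(c, c))  →  cons(c, cons(c, c))   [R4 at 1]

cons(c, cons(c, c))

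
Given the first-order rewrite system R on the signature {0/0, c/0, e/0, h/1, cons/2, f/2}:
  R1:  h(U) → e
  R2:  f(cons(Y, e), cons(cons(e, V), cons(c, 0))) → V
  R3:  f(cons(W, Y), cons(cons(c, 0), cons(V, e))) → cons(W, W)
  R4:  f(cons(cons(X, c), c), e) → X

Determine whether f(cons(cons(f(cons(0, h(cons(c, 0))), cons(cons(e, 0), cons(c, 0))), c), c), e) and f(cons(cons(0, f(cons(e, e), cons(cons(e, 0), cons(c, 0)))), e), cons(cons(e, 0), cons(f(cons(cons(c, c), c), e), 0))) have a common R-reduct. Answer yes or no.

Reduce t₁ = f(cons(cons(f(cons(0, h(cons(c, 0))), cons(cons(e, 0), cons(c, 0))), c), c), e):
1. f(cons(cons(f(cons(0, h(cons(c, 0))), cons(cons(e, 0), cons(c, 0))), c), c), e)  →  f(cons(0, h(cons(c, 0))), cons(cons(e, 0), cons(c, 0)))   [R4 at ε]
2. f(cons(0, h(cons(c, 0))), cons(cons(e, 0), cons(c, 0)))  →  f(cons(0, e), cons(cons(e, 0), cons(c, 0)))   [R1 at 1.2]
3. f(cons(0, e), cons(cons(e, 0), cons(c, 0)))  →  0   [R2 at ε]

Reduce t₂ = f(cons(cons(0, f(cons(e, e), cons(cons(e, 0), cons(c, 0)))), e), cons(cons(e, 0), cons(f(cons(cons(c, c), c), e), 0))):
1. f(cons(cons(0, f(cons(e, e), cons(cons(e, 0), cons(c, 0)))), e), cons(cons(e, 0), cons(f(cons(cons(c, c), c), e), 0)))  →  f(cons(cons(0, 0), e), cons(cons(e, 0), cons(f(cons(cons(c, c), c), e), 0)))   [R2 at 1.1.2]
2. f(cons(cons(0, 0), e), cons(cons(e, 0), cons(f(cons(cons(c, c), c), e), 0)))  →  f(cons(cons(0, 0), e), cons(cons(e, 0), cons(c, 0)))   [R4 at 2.2.1]
3. f(cons(cons(0, 0), e), cons(cons(e, 0), cons(c, 0)))  →  0   [R2 at ε]

yes — NF(t₁) = 0, NF(t₂) = 0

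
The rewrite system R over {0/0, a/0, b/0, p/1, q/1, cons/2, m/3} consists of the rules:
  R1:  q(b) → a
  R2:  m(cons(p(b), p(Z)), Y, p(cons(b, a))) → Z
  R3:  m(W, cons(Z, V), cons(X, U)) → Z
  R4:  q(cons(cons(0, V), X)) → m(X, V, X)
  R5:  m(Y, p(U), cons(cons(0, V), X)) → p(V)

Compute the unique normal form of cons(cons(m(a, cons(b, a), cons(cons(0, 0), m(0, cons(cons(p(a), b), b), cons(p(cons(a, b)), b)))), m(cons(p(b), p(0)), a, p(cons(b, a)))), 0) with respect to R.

cons(cons(b, 0), 0)

1. cons(cons(m(a, cons(b, a), cons(cons(0, 0), m(0, cons(cons(p(a), b), b), cons(p(cons(a, b)), b)))), m(cons(p(b), p(0)), a, p(cons(b, a)))), 0)  →  cons(cons(b, m(cons(p(b), p(0)), a, p(cons(b, a)))), 0)   [R3 at 1.1]
2. cons(cons(b, m(cons(p(b), p(0)), a, p(cons(b, a)))), 0)  →  cons(cons(b, 0), 0)   [R2 at 1.2]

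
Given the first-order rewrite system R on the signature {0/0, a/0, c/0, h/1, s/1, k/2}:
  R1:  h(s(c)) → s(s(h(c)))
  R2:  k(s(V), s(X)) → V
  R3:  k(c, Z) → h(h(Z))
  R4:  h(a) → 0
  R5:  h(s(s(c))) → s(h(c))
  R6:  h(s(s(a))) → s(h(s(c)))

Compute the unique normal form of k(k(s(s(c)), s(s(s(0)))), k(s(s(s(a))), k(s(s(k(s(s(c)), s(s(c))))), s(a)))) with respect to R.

1. k(k(s(s(c)), s(s(s(0)))), k(s(s(s(a))), k(s(s(k(s(s(c)), s(s(c))))), s(a))))  →  k(s(c), k(s(s(s(a))), k(s(s(k(s(s(c)), s(s(c))))), s(a))))   [R2 at 1]
2. k(s(c), k(s(s(s(a))), k(s(s(k(s(s(c)), s(s(c))))), s(a))))  →  k(s(c), k(s(s(s(a))), s(k(s(s(c)), s(s(c))))))   [R2 at 2.2]
3. k(s(c), k(s(s(s(a))), s(k(s(s(c)), s(s(c))))))  →  k(s(c), s(s(a)))   [R2 at 2]
4. k(s(c), s(s(a)))  →  c   [R2 at ε]

c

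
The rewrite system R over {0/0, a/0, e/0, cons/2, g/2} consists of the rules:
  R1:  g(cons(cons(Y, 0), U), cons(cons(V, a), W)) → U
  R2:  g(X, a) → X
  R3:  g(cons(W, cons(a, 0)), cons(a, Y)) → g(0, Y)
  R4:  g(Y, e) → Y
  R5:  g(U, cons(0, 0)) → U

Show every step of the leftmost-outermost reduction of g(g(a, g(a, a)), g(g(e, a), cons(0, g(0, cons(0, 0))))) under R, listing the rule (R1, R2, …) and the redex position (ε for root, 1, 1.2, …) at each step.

a

1. g(g(a, g(a, a)), g(g(e, a), cons(0, g(0, cons(0, 0)))))  →  g(g(a, a), g(g(e, a), cons(0, g(0, cons(0, 0)))))   [R2 at 1.2]
2. g(g(a, a), g(g(e, a), cons(0, g(0, cons(0, 0)))))  →  g(a, g(g(e, a), cons(0, g(0, cons(0, 0)))))   [R2 at 1]
3. g(a, g(g(e, a), cons(0, g(0, cons(0, 0)))))  →  g(a, g(e, cons(0, g(0, cons(0, 0)))))   [R2 at 2.1]
4. g(a, g(e, cons(0, g(0, cons(0, 0)))))  →  g(a, g(e, cons(0, 0)))   [R5 at 2.2.2]
5. g(a, g(e, cons(0, 0)))  →  g(a, e)   [R5 at 2]
6. g(a, e)  →  a   [R4 at ε]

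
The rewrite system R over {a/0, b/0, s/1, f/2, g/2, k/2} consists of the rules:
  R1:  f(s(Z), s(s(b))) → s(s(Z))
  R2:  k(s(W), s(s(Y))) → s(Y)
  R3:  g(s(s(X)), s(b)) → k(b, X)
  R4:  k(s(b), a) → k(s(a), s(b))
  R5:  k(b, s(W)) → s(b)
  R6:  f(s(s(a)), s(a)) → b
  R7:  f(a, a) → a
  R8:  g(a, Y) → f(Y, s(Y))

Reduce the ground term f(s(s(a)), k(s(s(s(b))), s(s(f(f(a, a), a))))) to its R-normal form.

b

1. f(s(s(a)), k(s(s(s(b))), s(s(f(f(a, a), a)))))  →  f(s(s(a)), s(f(f(a, a), a)))   [R2 at 2]
2. f(s(s(a)), s(f(f(a, a), a)))  →  f(s(s(a)), s(f(a, a)))   [R7 at 2.1.1]
3. f(s(s(a)), s(f(a, a)))  →  f(s(s(a)), s(a))   [R7 at 2.1]
4. f(s(s(a)), s(a))  →  b   [R6 at ε]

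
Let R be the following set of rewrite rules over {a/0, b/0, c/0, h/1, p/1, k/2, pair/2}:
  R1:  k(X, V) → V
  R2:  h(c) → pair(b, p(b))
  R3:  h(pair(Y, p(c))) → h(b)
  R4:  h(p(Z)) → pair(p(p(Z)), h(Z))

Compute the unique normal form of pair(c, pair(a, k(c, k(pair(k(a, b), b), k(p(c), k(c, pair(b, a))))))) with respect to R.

1. pair(c, pair(a, k(c, k(pair(k(a, b), b), k(p(c), k(c, pair(b, a)))))))  →  pair(c, pair(a, k(pair(k(a, b), b), k(p(c), k(c, pair(b, a))))))   [R1 at 2.2]
2. pair(c, pair(a, k(pair(k(a, b), b), k(p(c), k(c, pair(b, a))))))  →  pair(c, pair(a, k(p(c), k(c, pair(b, a)))))   [R1 at 2.2]
3. pair(c, pair(a, k(p(c), k(c, pair(b, a)))))  →  pair(c, pair(a, k(c, pair(b, a))))   [R1 at 2.2]
4. pair(c, pair(a, k(c, pair(b, a))))  →  pair(c, pair(a, pair(b, a)))   [R1 at 2.2]

pair(c, pair(a, pair(b, a)))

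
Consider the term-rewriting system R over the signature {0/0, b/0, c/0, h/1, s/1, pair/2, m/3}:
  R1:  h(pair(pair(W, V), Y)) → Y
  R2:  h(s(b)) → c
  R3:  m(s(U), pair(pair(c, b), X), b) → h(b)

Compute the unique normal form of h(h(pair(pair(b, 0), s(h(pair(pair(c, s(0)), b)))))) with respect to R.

1. h(h(pair(pair(b, 0), s(h(pair(pair(c, s(0)), b))))))  →  h(s(h(pair(pair(c, s(0)), b))))   [R1 at 1]
2. h(s(h(pair(pair(c, s(0)), b))))  →  h(s(b))   [R1 at 1.1]
3. h(s(b))  →  c   [R2 at ε]

c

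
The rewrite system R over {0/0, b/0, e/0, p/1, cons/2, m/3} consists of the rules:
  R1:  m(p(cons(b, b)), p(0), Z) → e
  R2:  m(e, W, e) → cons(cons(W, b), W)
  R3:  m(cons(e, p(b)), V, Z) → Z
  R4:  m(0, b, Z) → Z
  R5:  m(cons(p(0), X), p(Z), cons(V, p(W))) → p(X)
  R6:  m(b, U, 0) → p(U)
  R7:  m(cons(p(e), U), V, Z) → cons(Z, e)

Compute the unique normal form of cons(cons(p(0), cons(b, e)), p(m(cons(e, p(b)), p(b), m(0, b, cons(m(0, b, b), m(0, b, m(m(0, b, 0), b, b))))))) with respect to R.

cons(cons(p(0), cons(b, e)), p(cons(b, b)))

1. cons(cons(p(0), cons(b, e)), p(m(cons(e, p(b)), p(b), m(0, b, cons(m(0, b, b), m(0, b, m(m(0, b, 0), b, b)))))))  →  cons(cons(p(0), cons(b, e)), p(m(0, b, cons(m(0, b, b), m(0, b, m(m(0, b, 0), b, b))))))   [R3 at 2.1]
2. cons(cons(p(0), cons(b, e)), p(m(0, b, cons(m(0, b, b), m(0, b, m(m(0, b, 0), b, b))))))  →  cons(cons(p(0), cons(b, e)), p(cons(m(0, b, b), m(0, b, m(m(0, b, 0), b, b)))))   [R4 at 2.1]
3. cons(cons(p(0), cons(b, e)), p(cons(m(0, b, b), m(0, b, m(m(0, b, 0), b, b)))))  →  cons(cons(p(0), cons(b, e)), p(cons(b, m(0, b, m(m(0, b, 0), b, b)))))   [R4 at 2.1.1]
4. cons(cons(p(0), cons(b, e)), p(cons(b, m(0, b, m(m(0, b, 0), b, b)))))  →  cons(cons(p(0), cons(b, e)), p(cons(b, m(m(0, b, 0), b, b))))   [R4 at 2.1.2]
5. cons(cons(p(0), cons(b, e)), p(cons(b, m(m(0, b, 0), b, b))))  →  cons(cons(p(0), cons(b, e)), p(cons(b, m(0, b, b))))   [R4 at 2.1.2.1]
6. cons(cons(p(0), cons(b, e)), p(cons(b, m(0, b, b))))  →  cons(cons(p(0), cons(b, e)), p(cons(b, b)))   [R4 at 2.1.2]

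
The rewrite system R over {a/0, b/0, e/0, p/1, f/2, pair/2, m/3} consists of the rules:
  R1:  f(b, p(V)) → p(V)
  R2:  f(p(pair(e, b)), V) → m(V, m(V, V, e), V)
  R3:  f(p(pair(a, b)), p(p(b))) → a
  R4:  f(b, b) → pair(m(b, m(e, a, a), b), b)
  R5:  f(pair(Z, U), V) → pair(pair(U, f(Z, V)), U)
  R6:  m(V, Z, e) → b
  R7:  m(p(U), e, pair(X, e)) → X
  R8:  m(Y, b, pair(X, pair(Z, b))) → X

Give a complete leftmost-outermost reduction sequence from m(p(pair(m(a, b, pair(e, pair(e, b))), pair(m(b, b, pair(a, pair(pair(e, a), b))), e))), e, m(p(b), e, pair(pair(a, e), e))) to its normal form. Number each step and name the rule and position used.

1. m(p(pair(m(a, b, pair(e, pair(e, b))), pair(m(b, b, pair(a, pair(pair(e, a), b))), e))), e, m(p(b), e, pair(pair(a, e), e)))  →  m(p(pair(e, pair(m(b, b, pair(a, pair(pair(e, a), b))), e))), e, m(p(b), e, pair(pair(a, e), e)))   [R8 at 1.1.1]
2. m(p(pair(e, pair(m(b, b, pair(a, pair(pair(e, a), b))), e))), e, m(p(b), e, pair(pair(a, e), e)))  →  m(p(pair(e, pair(a, e))), e, m(p(b), e, pair(pair(a, e), e)))   [R8 at 1.1.2.1]
3. m(p(pair(e, pair(a, e))), e, m(p(b), e, pair(pair(a, e), e)))  →  m(p(pair(e, pair(a, e))), e, pair(a, e))   [R7 at 3]
4. m(p(pair(e, pair(a, e))), e, pair(a, e))  →  a   [R7 at ε]

a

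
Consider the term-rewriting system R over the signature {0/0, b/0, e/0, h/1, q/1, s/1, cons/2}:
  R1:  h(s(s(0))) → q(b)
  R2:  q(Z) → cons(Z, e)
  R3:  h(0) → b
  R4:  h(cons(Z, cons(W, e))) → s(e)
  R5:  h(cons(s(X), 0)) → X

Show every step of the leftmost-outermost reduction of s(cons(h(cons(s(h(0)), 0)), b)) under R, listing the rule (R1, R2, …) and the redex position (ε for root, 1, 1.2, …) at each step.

1. s(cons(h(cons(s(h(0)), 0)), b))  →  s(cons(h(0), b))   [R5 at 1.1]
2. s(cons(h(0), b))  →  s(cons(b, b))   [R3 at 1.1]

s(cons(b, b))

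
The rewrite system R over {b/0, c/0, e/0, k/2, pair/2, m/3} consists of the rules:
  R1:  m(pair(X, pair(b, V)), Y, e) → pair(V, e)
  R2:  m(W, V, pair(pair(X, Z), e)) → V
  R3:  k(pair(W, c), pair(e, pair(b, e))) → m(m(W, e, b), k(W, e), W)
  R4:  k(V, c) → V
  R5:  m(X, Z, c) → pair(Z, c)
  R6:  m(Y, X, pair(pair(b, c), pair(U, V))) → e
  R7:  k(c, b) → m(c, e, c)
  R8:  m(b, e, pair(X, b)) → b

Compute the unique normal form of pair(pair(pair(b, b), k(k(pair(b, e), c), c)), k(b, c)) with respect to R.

1. pair(pair(pair(b, b), k(k(pair(b, e), c), c)), k(b, c))  →  pair(pair(pair(b, b), k(pair(b, e), c)), k(b, c))   [R4 at 1.2]
2. pair(pair(pair(b, b), k(pair(b, e), c)), k(b, c))  →  pair(pair(pair(b, b), pair(b, e)), k(b, c))   [R4 at 1.2]
3. pair(pair(pair(b, b), pair(b, e)), k(b, c))  →  pair(pair(pair(b, b), pair(b, e)), b)   [R4 at 2]

pair(pair(pair(b, b), pair(b, e)), b)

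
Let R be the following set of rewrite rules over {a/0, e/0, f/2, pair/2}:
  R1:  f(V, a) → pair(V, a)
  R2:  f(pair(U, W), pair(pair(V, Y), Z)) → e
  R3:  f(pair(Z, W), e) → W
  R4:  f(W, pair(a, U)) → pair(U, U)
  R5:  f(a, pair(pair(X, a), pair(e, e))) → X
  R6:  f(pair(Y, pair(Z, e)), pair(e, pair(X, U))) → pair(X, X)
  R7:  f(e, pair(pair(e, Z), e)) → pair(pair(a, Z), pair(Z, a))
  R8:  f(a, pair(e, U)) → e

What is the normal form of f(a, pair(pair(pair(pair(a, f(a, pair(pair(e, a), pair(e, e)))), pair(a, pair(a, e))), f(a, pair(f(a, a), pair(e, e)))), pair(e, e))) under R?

1. f(a, pair(pair(pair(pair(a, f(a, pair(pair(e, a), pair(e, e)))), pair(a, pair(a, e))), f(a, pair(f(a, a), pair(e, e)))), pair(e, e)))  →  f(a, pair(pair(pair(pair(a, e), pair(a, pair(a, e))), f(a, pair(f(a, a), pair(e, e)))), pair(e, e)))   [R5 at 2.1.1.1.2]
2. f(a, pair(pair(pair(pair(a, e), pair(a, pair(a, e))), f(a, pair(f(a, a), pair(e, e)))), pair(e, e)))  →  f(a, pair(pair(pair(pair(a, e), pair(a, pair(a, e))), f(a, pair(pair(a, a), pair(e, e)))), pair(e, e)))   [R1 at 2.1.2.2.1]
3. f(a, pair(pair(pair(pair(a, e), pair(a, pair(a, e))), f(a, pair(pair(a, a), pair(e, e)))), pair(e, e)))  →  f(a, pair(pair(pair(pair(a, e), pair(a, pair(a, e))), a), pair(e, e)))   [R5 at 2.1.2]
4. f(a, pair(pair(pair(pair(a, e), pair(a, pair(a, e))), a), pair(e, e)))  →  pair(pair(a, e), pair(a, pair(a, e)))   [R5 at ε]

pair(pair(a, e), pair(a, pair(a, e)))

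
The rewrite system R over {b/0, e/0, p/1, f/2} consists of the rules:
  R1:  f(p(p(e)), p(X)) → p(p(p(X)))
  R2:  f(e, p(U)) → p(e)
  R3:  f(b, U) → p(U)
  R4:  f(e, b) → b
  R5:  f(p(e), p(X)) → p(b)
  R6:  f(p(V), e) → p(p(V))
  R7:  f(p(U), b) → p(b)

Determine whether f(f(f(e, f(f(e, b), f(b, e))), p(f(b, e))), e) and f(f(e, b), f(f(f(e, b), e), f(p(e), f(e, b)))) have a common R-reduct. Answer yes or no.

yes — NF(t₁) = p(p(b)), NF(t₂) = p(p(b))

Reduce t₁ = f(f(f(e, f(f(e, b), f(b, e))), p(f(b, e))), e):
1. f(f(f(e, f(f(e, b), f(b, e))), p(f(b, e))), e)  →  f(f(f(e, f(b, f(b, e))), p(f(b, e))), e)   [R4 at 1.1.2.1]
2. f(f(f(e, f(b, f(b, e))), p(f(b, e))), e)  →  f(f(f(e, p(f(b, e))), p(f(b, e))), e)   [R3 at 1.1.2]
3. f(f(f(e, p(f(b, e))), p(f(b, e))), e)  →  f(f(p(e), p(f(b, e))), e)   [R2 at 1.1]
4. f(f(p(e), p(f(b, e))), e)  →  f(p(b), e)   [R5 at 1]
5. f(p(b), e)  →  p(p(b))   [R6 at ε]

Reduce t₂ = f(f(e, b), f(f(f(e, b), e), f(p(e), f(e, b)))):
1. f(f(e, b), f(f(f(e, b), e), f(p(e), f(e, b))))  →  f(b, f(f(f(e, b), e), f(p(e), f(e, b))))   [R4 at 1]
2. f(b, f(f(f(e, b), e), f(p(e), f(e, b))))  →  p(f(f(f(e, b), e), f(p(e), f(e, b))))   [R3 at ε]
3. p(f(f(f(e, b), e), f(p(e), f(e, b))))  →  p(f(f(b, e), f(p(e), f(e, b))))   [R4 at 1.1.1]
4. p(f(f(b, e), f(p(e), f(e, b))))  →  p(f(p(e), f(p(e), f(e, b))))   [R3 at 1.1]
5. p(f(p(e), f(p(e), f(e, b))))  →  p(f(p(e), f(p(e), b)))   [R4 at 1.2.2]
6. p(f(p(e), f(p(e), b)))  →  p(f(p(e), p(b)))   [R7 at 1.2]
7. p(f(p(e), p(b)))  →  p(p(b))   [R5 at 1]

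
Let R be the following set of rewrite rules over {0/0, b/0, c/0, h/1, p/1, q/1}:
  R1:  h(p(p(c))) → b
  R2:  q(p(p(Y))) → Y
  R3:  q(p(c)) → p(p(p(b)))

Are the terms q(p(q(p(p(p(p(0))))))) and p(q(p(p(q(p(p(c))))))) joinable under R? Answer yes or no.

no — NF(t₁) = p(0), NF(t₂) = p(c)

Reduce t₁ = q(p(q(p(p(p(p(0))))))):
1. q(p(q(p(p(p(p(0)))))))  →  q(p(p(p(0))))   [R2 at 1.1]
2. q(p(p(p(0))))  →  p(0)   [R2 at ε]

Reduce t₂ = p(q(p(p(q(p(p(c))))))):
1. p(q(p(p(q(p(p(c)))))))  →  p(q(p(p(c))))   [R2 at 1]
2. p(q(p(p(c))))  →  p(c)   [R2 at 1]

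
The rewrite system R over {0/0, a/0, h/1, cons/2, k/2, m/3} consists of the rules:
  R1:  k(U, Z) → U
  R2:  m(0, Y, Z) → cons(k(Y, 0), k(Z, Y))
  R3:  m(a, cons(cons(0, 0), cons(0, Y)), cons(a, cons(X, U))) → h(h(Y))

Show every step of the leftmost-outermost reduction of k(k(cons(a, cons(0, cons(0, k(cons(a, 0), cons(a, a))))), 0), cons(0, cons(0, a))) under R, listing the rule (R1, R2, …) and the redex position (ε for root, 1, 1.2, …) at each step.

cons(a, cons(0, cons(0, cons(a, 0))))

1. k(k(cons(a, cons(0, cons(0, k(cons(a, 0), cons(a, a))))), 0), cons(0, cons(0, a)))  →  k(cons(a, cons(0, cons(0, k(cons(a, 0), cons(a, a))))), 0)   [R1 at ε]
2. k(cons(a, cons(0, cons(0, k(cons(a, 0), cons(a, a))))), 0)  →  cons(a, cons(0, cons(0, k(cons(a, 0), cons(a, a)))))   [R1 at ε]
3. cons(a, cons(0, cons(0, k(cons(a, 0), cons(a, a)))))  →  cons(a, cons(0, cons(0, cons(a, 0))))   [R1 at 2.2.2]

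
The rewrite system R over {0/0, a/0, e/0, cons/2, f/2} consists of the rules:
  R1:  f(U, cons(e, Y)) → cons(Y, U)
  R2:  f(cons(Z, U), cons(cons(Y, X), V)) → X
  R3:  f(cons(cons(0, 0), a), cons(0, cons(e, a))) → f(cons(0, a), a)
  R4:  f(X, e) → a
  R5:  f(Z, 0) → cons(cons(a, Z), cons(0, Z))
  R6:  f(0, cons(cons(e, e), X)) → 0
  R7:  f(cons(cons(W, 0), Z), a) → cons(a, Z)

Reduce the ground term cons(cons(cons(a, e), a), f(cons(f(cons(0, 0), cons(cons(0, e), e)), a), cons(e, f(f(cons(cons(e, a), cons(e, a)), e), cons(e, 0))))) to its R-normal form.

cons(cons(cons(a, e), a), cons(cons(0, a), cons(e, a)))

1. cons(cons(cons(a, e), a), f(cons(f(cons(0, 0), cons(cons(0, e), e)), a), cons(e, f(f(cons(cons(e, a), cons(e, a)), e), cons(e, 0)))))  →  cons(cons(cons(a, e), a), cons(f(f(cons(cons(e, a), cons(e, a)), e), cons(e, 0)), cons(f(cons(0, 0), cons(cons(0, e), e)), a)))   [R1 at 2]
2. cons(cons(cons(a, e), a), cons(f(f(cons(cons(e, a), cons(e, a)), e), cons(e, 0)), cons(f(cons(0, 0), cons(cons(0, e), e)), a)))  →  cons(cons(cons(a, e), a), cons(cons(0, f(cons(cons(e, a), cons(e, a)), e)), cons(f(cons(0, 0), cons(cons(0, e), e)), a)))   [R1 at 2.1]
3. cons(cons(cons(a, e), a), cons(cons(0, f(cons(cons(e, a), cons(e, a)), e)), cons(f(cons(0, 0), cons(cons(0, e), e)), a)))  →  cons(cons(cons(a, e), a), cons(cons(0, a), cons(f(cons(0, 0), cons(cons(0, e), e)), a)))   [R4 at 2.1.2]
4. cons(cons(cons(a, e), a), cons(cons(0, a), cons(f(cons(0, 0), cons(cons(0, e), e)), a)))  →  cons(cons(cons(a, e), a), cons(cons(0, a), cons(e, a)))   [R2 at 2.2.1]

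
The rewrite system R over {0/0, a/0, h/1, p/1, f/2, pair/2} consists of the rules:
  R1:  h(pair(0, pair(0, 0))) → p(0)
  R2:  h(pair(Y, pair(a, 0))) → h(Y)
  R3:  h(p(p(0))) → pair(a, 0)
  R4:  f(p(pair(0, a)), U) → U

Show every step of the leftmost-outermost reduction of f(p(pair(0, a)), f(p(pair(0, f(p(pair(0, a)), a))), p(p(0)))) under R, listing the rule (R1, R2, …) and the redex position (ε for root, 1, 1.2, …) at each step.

1. f(p(pair(0, a)), f(p(pair(0, f(p(pair(0, a)), a))), p(p(0))))  →  f(p(pair(0, f(p(pair(0, a)), a))), p(p(0)))   [R4 at ε]
2. f(p(pair(0, f(p(pair(0, a)), a))), p(p(0)))  →  f(p(pair(0, a)), p(p(0)))   [R4 at 1.1.2]
3. f(p(pair(0, a)), p(p(0)))  →  p(p(0))   [R4 at ε]

p(p(0))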